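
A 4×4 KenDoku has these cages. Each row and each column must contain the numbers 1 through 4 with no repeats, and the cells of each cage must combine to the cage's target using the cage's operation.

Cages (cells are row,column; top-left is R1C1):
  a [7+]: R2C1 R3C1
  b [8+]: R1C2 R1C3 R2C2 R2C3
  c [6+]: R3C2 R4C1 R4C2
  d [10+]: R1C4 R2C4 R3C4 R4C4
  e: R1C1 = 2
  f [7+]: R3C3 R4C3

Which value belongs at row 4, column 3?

4

Cage e is a single given cell; hence R1C1 = 2.
In column 1, 1 can only go at R4C1, so R4C1 = 1.
The only place for 2 in column 3 is R2C3.
The 4 cells of cage b must have sum 8; hence R1C2 = 4.
The 4 cells of cage b must have sum 8, leaving R1C3 = 1.
1 is placed in row 1, which forces R1C4 = 3.
The 4 cells of cage b must have sum 8, so R2C2 = 1.
Row 2 already has 1; hence R2C4 = 4.
Column 4 now contains 4, which forces R4C4 = 2.
Row 2 already has 4; hence R2C1 = 3.
Cage a's pair has sum 7, so R3C1 = 4.
Cage c needs sum 6, so R3C2 = 2.
Row 3 now contains 4, so R3C3 = 3.
Column 4 now contains 2; hence R3C4 = 1.
Row 4 now contains 2; hence R4C2 = 3.
3 is placed in column 3; hence R4C3 = 4.
Filled in: 2 4 1 3 / 3 1 2 4 / 4 2 3 1 / 1 3 4 2.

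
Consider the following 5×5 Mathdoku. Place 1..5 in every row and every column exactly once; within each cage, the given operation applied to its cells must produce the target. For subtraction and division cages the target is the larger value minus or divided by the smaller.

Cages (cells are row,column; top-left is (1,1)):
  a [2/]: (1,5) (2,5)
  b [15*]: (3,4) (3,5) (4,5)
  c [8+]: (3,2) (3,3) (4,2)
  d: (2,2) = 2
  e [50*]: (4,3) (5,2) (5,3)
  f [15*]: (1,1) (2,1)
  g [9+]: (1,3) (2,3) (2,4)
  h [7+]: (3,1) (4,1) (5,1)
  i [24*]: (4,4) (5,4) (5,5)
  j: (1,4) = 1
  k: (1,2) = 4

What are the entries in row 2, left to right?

K is a freebie, which forces (1,2) = 4.
Cage j is given; hence (1,4) = 1.
1 is placed in row 1, which forces (1,5) = 2.
D is a freebie, leaving (2,2) = 2.
Cage e needs product 50, so (4,3) = 5.
Cage e needs product 50, leaving (5,2) = 5.
Cage e needs product 50; hence (5,3) = 2.
Column 3 now contains 5, leaving (1,3) = 3.
The 3 cells of cage g must have sum 9; hence (2,3) = 1.
The 3 cells of cage g must have sum 9, leaving (2,4) = 5.
Row 2 now contains 1, so (2,5) = 4.
Cage c needs sum 8, leaving (3,3) = 4.
Column 4 now contains 5, which forces (3,4) = 3.
The 3 cells of cage i must have product 24, so (4,4) = 2.
Column 4 now contains 3; hence (5,4) = 4.
Column 5 now contains 4, leaving (5,5) = 3.
Row 1 now contains 3, so (1,1) = 5.
5 is placed in row 2; hence (2,1) = 3.
Cage h has sum 7, leaving (3,1) = 2.
Row 3 now contains 3; hence (3,2) = 1.
The 3 cells of cage b must have product 15, which forces (3,5) = 5.
The 3 cells of cage h must have sum 7, which forces (4,1) = 4.
Cage c has sum 8, leaving (4,2) = 3.
Column 5 already has 3, leaving (4,5) = 1.
4 is placed in row 5; hence (5,1) = 1.
The full grid is 5 4 3 1 2 / 3 2 1 5 4 / 2 1 4 3 5 / 4 3 5 2 1 / 1 5 2 4 3.

3 2 1 5 4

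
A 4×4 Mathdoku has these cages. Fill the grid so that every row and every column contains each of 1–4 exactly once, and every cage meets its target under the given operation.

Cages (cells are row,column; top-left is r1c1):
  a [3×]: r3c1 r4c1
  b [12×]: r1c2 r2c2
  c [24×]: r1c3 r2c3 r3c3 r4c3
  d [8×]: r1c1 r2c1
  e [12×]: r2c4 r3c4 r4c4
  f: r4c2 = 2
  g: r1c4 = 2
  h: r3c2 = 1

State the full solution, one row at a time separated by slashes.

G is a freebie, so r1c4 = 2.
Cage h is a single given cell, which forces r3c2 = 1.
Cage f is given, so r4c2 = 2.
Row 1 already has 2, leaving r1c1 = 4.
4 is placed in row 1, so r1c2 = 3.
Row 1 now contains 3, leaving r1c3 = 1.
The two cells of cage d must have product 8, leaving r2c1 = 2.
3 is placed in column 2; hence r2c2 = 4.
4 is placed in row 2, which forces r2c3 = 3.
Row 2 already has 3, which forces r2c4 = 1.
Row 3 now contains 1, so r3c1 = 3.
Row 3 now contains 3, leaving r3c4 = 4.
The two cells of cage a must have product 3, so r4c1 = 1.
3 is placed in column 3, which forces r4c3 = 4.
Column 4 now contains 4, so r4c4 = 3.
4 is placed in row 3, which forces r3c3 = 2.

4 3 1 2 / 2 4 3 1 / 3 1 2 4 / 1 2 4 3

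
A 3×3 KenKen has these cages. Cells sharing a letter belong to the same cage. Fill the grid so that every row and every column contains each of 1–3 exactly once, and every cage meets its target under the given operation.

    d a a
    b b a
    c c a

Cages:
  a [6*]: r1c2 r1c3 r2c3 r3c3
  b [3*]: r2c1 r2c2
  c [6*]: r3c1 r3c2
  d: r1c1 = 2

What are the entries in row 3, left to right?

3 2 1

D is a freebie, which forces r1c1 = 2.
Cage a needs product 6, which forces r1c2 = 1.
Row 1 now contains 2, which forces r1c3 = 3.
Column 2 now contains 1, which forces r2c2 = 3.
Column 1 already has 2, which forces r3c1 = 3.
Column 2 already has 3, which forces r3c2 = 2.
2 is placed in row 3, so r3c3 = 1.
Row 2 now contains 3, leaving r2c1 = 1.
Column 3 already has 1, which forces r2c3 = 2.
Completed grid: 2 1 3 / 1 3 2 / 3 2 1.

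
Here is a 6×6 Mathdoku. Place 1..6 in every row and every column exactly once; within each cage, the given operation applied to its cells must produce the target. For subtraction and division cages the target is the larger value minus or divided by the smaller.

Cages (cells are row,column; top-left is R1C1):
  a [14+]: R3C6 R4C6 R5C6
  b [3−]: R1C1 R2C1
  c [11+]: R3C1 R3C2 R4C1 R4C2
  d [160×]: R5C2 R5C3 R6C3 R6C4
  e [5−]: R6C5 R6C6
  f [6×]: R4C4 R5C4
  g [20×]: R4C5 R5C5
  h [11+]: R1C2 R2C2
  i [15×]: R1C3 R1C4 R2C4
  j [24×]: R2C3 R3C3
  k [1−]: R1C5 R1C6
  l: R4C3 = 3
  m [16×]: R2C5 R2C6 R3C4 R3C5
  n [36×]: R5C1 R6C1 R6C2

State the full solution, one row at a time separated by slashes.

4 6 1 5 3 2 / 1 5 6 3 2 4 / 5 3 4 2 1 6 / 2 1 3 6 4 5 / 6 4 2 1 5 3 / 3 2 5 4 6 1

Cage l is a single given cell, which forces R4C3 = 3.
Row 5 needs a 1, and only R5C4 is open for it.
Cage i needs product 15, so R1C3 = 1.
Cage f's pair has product 6, which forces R4C4 = 6.
Row 4 now contains 6; hence R4C6 = 5.
Row 4 now contains 5, which forces R4C5 = 4.
Cage g's pair has product 20, which forces R5C5 = 5.
In row 3, 1 can only go at R3C5, so R3C5 = 1.
Column 5 now contains 1; hence R2C5 = 2.
Cage m has product 16; hence R2C6 = 4.
The 4 cells of cage m must have product 16, which forces R3C4 = 2.
Column 5 now contains 1, leaving R6C5 = 6.
The two cells of cage e must have difference 5, so R6C6 = 1.
Column 5 now contains 2, so R1C5 = 3.
Cage k's pair has difference 1, so R1C6 = 2.
4 is placed in row 2, leaving R2C3 = 6.
Cage j needs two cells with product 24, so R3C3 = 4.
Column 3 now contains 4; hence R5C3 = 2.
Column 3 now contains 4, leaving R6C3 = 5.
5 is placed in row 6, so R6C4 = 4.
Cage h's pair has sum 11; hence R1C2 = 6.
Row 1 now contains 3, leaving R1C4 = 5.
6 is placed in row 2, so R2C2 = 5.
The 3 cells of cage i must have product 15, leaving R2C4 = 3.
Column 2 now contains 5, which forces R3C2 = 3.
Row 3 now contains 3, so R3C6 = 6.
Cage n has product 36, which forces R5C1 = 6.
2 is placed in row 5, leaving R5C2 = 4.
Column 6 already has 6; hence R5C6 = 3.
3 is placed in column 2; hence R6C2 = 2.
Row 1 already has 6, which forces R1C1 = 4.
Row 2 already has 3; hence R2C1 = 1.
Row 3 now contains 3, which forces R3C1 = 5.
Cage c needs sum 11; hence R4C1 = 2.
2 is placed in column 2; hence R4C2 = 1.
Row 6 already has 2, which forces R6C1 = 3.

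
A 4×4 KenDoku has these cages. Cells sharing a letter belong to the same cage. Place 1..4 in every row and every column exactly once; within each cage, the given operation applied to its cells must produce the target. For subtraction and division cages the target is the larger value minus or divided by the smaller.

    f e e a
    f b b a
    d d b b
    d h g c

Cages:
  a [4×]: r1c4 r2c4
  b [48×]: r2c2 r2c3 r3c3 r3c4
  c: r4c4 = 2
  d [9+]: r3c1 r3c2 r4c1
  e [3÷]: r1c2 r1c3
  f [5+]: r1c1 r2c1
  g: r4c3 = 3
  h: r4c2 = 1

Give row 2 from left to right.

3 2 4 1

Cage h is given, leaving r4c2 = 1.
G is a freebie, so r4c3 = 3.
C is a freebie, which forces r4c4 = 2.
1 is placed in column 2, leaving r1c2 = 3.
Column 3 already has 3; hence r1c3 = 1.
1 is placed in row 1; hence r1c4 = 4.
Column 3 now contains 1; hence r2c3 = 4.
4 is placed in column 4; hence r2c4 = 1.
Column 3 now contains 4, which forces r3c3 = 2.
4 is placed in column 4, which forces r3c4 = 3.
Row 4 now contains 2, so r4c1 = 4.
Row 1 already has 4, which forces r1c1 = 2.
The two cells of cage f must have sum 5, which forces r2c1 = 3.
Row 2 now contains 4, so r2c2 = 2.
Row 3 now contains 3, so r3c1 = 1.
2 is placed in row 3; hence r3c2 = 4.
Completed grid: 2 3 1 4 / 3 2 4 1 / 1 4 2 3 / 4 1 3 2.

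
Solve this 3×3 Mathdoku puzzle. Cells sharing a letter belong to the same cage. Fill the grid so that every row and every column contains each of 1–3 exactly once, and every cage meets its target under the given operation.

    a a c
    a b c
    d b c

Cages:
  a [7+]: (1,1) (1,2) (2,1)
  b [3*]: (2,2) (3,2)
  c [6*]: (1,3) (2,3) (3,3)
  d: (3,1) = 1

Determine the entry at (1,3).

D is a freebie, so (3,1) = 1.
Row 3 already has 1; hence (3,2) = 3.
3 is placed in row 3; hence (3,3) = 2.
Column 1 now contains 1, leaving (1,1) = 3.
3 is placed in column 2, so (1,2) = 2.
3 is placed in row 1; hence (1,3) = 1.
The 3 cells of cage a must have sum 7, so (2,1) = 2.
3 is placed in column 2, leaving (2,2) = 1.
Column 3 now contains 1, which forces (2,3) = 3.
Completed grid: 3 2 1 / 2 1 3 / 1 3 2.

1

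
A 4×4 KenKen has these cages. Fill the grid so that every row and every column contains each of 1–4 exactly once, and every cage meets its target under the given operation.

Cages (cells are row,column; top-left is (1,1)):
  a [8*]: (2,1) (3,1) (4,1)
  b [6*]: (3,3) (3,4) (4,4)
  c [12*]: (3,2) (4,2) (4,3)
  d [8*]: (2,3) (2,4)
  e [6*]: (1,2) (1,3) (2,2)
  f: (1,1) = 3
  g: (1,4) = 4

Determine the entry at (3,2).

1

F is a freebie, leaving (1,1) = 3.
Cage g is a single given cell; hence (1,4) = 4.
4 is placed in column 4, which forces (2,4) = 2.
Cage e has product 6, which forces (2,2) = 3.
Row 2 already has 2; hence (2,3) = 4.
Cage b needs product 6, which forces (3,3) = 2.
Cage e has product 6, leaving (1,2) = 2.
Column 3 now contains 2, so (1,3) = 1.
Row 2 now contains 4, which forces (2,1) = 1.
The 3 cells of cage a must have product 8, which forces (3,1) = 4.
4 is placed in row 3, which forces (3,2) = 1.
Row 3 already has 1, so (3,4) = 3.
Cage a needs product 8; hence (4,1) = 2.
Column 2 now contains 1, leaving (4,2) = 4.
Cage c needs product 12; hence (4,3) = 3.
Column 4 already has 3, which forces (4,4) = 1.
Completed grid: 3 2 1 4 / 1 3 4 2 / 4 1 2 3 / 2 4 3 1.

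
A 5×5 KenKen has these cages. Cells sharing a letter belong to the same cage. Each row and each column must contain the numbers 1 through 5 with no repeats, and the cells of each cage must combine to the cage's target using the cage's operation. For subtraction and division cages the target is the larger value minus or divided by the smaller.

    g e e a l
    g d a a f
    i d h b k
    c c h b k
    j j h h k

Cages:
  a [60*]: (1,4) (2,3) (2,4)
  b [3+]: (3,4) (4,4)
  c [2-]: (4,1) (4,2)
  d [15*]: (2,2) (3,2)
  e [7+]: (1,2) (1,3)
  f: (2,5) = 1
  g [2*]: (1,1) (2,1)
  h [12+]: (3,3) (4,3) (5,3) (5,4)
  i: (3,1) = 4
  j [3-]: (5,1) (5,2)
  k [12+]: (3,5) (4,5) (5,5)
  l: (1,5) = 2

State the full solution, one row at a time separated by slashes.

L is a freebie, so (1,5) = 2.
F is a freebie, so (2,5) = 1.
Cage i is a single given cell; hence (3,1) = 4.
Row 1 already has 2, leaving (1,1) = 1.
Row 2 now contains 1, leaving (2,1) = 2.
Column 1 already has 2; hence (5,1) = 5.
Column 1 now contains 5, leaving (4,1) = 3.
The two cells of cage j must have difference 3, which forces (5,2) = 2.
The only place for 5 in row 1 is (1,4).
In row 2, 5 can only go at (2,2), so (2,2) = 5.
5 is placed in column 2, leaving (3,2) = 3.
Row 3 now contains 3; hence (3,5) = 5.
5 is placed in column 2, which forces (4,2) = 1.
Row 4 now contains 1, leaving (4,4) = 2.
Column 5 already has 5, so (4,5) = 4.
4 is placed in column 5, which forces (5,5) = 3.
Column 2 already has 3; hence (1,2) = 4.
Cage e needs two cells with sum 7, which forces (1,3) = 3.
3 is placed in column 3; hence (2,3) = 4.
4 is placed in row 2; hence (2,4) = 3.
Cage h has sum 12, so (3,3) = 2.
Column 4 already has 2, which forces (3,4) = 1.
4 is placed in row 4, which forces (4,3) = 5.
Column 3 already has 4, so (5,3) = 1.
1 is placed in column 4, so (5,4) = 4.

1 4 3 5 2 / 2 5 4 3 1 / 4 3 2 1 5 / 3 1 5 2 4 / 5 2 1 4 3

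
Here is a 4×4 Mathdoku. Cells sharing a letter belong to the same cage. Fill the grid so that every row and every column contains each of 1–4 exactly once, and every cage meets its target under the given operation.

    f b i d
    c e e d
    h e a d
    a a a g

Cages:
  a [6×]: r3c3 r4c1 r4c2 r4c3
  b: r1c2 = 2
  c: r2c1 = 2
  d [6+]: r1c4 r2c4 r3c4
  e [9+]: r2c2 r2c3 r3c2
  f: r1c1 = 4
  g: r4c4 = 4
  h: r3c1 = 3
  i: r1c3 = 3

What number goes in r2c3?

F is a freebie, which forces r1c1 = 4.
B is a freebie, leaving r1c2 = 2.
Cage i is given, which forces r1c3 = 3.
3 is placed in row 1, leaving r1c4 = 1.
C is a freebie, which forces r2c1 = 2.
2 is placed in row 2, so r2c3 = 4.
2 is placed in row 2; hence r2c4 = 3.
Cage h is given, which forces r3c1 = 3.
Row 3 now contains 3; hence r3c2 = 4.
The 4 cells of cage a must have product 6; hence r3c3 = 1.
Column 4 now contains 3, so r3c4 = 2.
Column 1 now contains 3, so r4c1 = 1.
1 is placed in row 4, so r4c2 = 3.
Column 3 already has 3; hence r4c3 = 2.
Cage g is a single given cell, so r4c4 = 4.
Row 2 now contains 3, leaving r2c2 = 1.
The full grid is 4 2 3 1 / 2 1 4 3 / 3 4 1 2 / 1 3 2 4.

4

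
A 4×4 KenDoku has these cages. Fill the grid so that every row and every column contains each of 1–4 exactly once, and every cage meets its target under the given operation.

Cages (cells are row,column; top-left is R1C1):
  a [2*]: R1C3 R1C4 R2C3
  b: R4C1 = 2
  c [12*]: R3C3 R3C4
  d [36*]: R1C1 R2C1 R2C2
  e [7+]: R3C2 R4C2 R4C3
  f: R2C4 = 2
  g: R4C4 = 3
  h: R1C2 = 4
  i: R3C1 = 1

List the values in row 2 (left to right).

4 3 1 2

Cage d needs product 36, so R1C1 = 3.
Cage h is a single given cell, leaving R1C2 = 4.
The 3 cells of cage a must have product 2; hence R1C3 = 2.
The 3 cells of cage a must have product 2; hence R1C4 = 1.
Cage d needs product 36, which forces R2C1 = 4.
Cage d needs product 36, leaving R2C2 = 3.
The 3 cells of cage a must have product 2; hence R2C3 = 1.
Cage f is a single given cell, leaving R2C4 = 2.
Cage i is a single given cell, leaving R3C1 = 1.
1 is placed in row 3, leaving R3C2 = 2.
Cage b is given, which forces R4C1 = 2.
Column 2 already has 2, leaving R4C2 = 1.
G is a freebie, so R4C4 = 3.
Cage c's pair has product 12, which forces R3C3 = 3.
Column 4 now contains 3, which forces R3C4 = 4.
Row 4 already has 3, which forces R4C3 = 4.
Filled in: 3 4 2 1 / 4 3 1 2 / 1 2 3 4 / 2 1 4 3.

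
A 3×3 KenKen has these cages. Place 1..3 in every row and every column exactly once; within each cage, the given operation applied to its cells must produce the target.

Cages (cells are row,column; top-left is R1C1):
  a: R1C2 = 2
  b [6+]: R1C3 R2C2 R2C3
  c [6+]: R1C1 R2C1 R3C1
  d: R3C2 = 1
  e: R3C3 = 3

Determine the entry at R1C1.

A is a freebie; hence R1C2 = 2.
D is a freebie, so R3C2 = 1.
Cage e is given; hence R3C3 = 3.
Column 3 already has 3; hence R1C3 = 1.
1 is placed in column 2; hence R2C2 = 3.
Cage b has sum 6, leaving R2C3 = 2.
3 is placed in row 3, leaving R3C1 = 2.
Row 1 now contains 1, which forces R1C1 = 3.
Row 2 now contains 3, leaving R2C1 = 1.
Filled in: 3 2 1 / 1 3 2 / 2 1 3.

3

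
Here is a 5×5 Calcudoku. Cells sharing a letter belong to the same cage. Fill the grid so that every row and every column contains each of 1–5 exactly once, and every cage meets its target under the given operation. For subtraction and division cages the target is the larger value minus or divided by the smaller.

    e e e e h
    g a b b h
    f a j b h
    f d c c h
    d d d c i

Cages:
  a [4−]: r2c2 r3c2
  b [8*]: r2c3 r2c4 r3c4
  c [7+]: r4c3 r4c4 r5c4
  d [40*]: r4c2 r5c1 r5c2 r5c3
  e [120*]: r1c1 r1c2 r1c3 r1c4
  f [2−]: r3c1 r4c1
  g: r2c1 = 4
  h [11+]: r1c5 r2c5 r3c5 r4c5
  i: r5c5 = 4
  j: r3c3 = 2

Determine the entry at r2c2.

5

G is a freebie, which forces r2c1 = 4.
Cage j is given, leaving r3c3 = 2.
Cage i is given, so r5c5 = 4.
Column 3 now contains 2, leaving r2c3 = 1.
Cage b needs product 8, which forces r2c4 = 2.
Cage b has product 8, which forces r3c4 = 4.
The 4 cells of cage d must have product 40, leaving r4c2 = 4.
4 is placed in row 4, so r4c3 = 3.
Column 3 now contains 1, leaving r5c3 = 5.
5 is placed in column 3, leaving r1c3 = 4.
1 is placed in row 2; hence r2c2 = 5.
Row 2 already has 5, which forces r2c5 = 3.
Cage f's pair has difference 2, which forces r3c1 = 3.
Cage a's pair has difference 4; hence r3c2 = 1.
Row 3 now contains 1, which forces r3c5 = 5.
Cage c needs sum 7, leaving r4c4 = 1.
Row 4 now contains 1; hence r4c5 = 2.
Column 2 now contains 1, leaving r5c2 = 2.
The 3 cells of cage c must have sum 7, leaving r5c4 = 3.
Cage e has product 120, so r1c1 = 2.
Column 2 now contains 2, which forces r1c2 = 3.
Column 4 now contains 3, which forces r1c4 = 5.
2 is placed in column 5, which forces r1c5 = 1.
Row 4 now contains 1, leaving r4c1 = 5.
2 is placed in row 5, so r5c1 = 1.
Completed grid: 2 3 4 5 1 / 4 5 1 2 3 / 3 1 2 4 5 / 5 4 3 1 2 / 1 2 5 3 4.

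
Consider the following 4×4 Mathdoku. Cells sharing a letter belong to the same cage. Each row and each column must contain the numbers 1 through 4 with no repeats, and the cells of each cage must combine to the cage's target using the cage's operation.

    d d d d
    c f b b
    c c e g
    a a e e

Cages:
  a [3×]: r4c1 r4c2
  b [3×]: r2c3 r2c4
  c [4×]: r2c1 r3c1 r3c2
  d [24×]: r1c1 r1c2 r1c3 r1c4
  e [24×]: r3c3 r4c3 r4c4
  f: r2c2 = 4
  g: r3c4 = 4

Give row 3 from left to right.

1 2 3 4

Cage f is given, which forces r2c2 = 4.
Cage g is given, leaving r3c4 = 4.
Cage c has product 4; hence r2c1 = 2.
4 is placed in row 3, so r3c1 = 1.
Cage c needs product 4, leaving r3c2 = 2.
Row 3 now contains 2, which forces r3c3 = 3.
Column 1 already has 1; hence r4c1 = 3.
Row 4 already has 3, which forces r4c2 = 1.
Cage e needs product 24; hence r4c3 = 4.
Row 4 already has 3, so r4c4 = 2.
3 is placed in column 1; hence r1c1 = 4.
Column 2 already has 1, so r1c2 = 3.
Cage d has product 24, so r1c3 = 2.
Cage d needs product 24, so r1c4 = 1.
3 is placed in column 3, which forces r2c3 = 1.
Cage b needs two cells with product 3; hence r2c4 = 3.
Filled in: 4 3 2 1 / 2 4 1 3 / 1 2 3 4 / 3 1 4 2.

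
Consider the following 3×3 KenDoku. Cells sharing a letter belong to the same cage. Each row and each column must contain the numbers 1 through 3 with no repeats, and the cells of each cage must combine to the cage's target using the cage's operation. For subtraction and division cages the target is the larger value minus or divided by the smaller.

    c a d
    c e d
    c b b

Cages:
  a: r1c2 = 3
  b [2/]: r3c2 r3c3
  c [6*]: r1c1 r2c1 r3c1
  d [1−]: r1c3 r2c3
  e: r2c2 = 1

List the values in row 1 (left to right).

1 3 2

Cage a is a single given cell; hence r1c2 = 3.
Cage e is given, which forces r2c2 = 1.
Column 2 now contains 1, which forces r3c2 = 2.
Row 3 already has 2, leaving r3c3 = 1.
Cage c needs product 6, so r1c1 = 1.
Column 3 already has 1, so r1c3 = 2.
Cage c has product 6; hence r2c1 = 2.
Cage d's pair has difference 1, leaving r2c3 = 3.
Row 3 now contains 1, so r3c1 = 3.
Filled in: 1 3 2 / 2 1 3 / 3 2 1.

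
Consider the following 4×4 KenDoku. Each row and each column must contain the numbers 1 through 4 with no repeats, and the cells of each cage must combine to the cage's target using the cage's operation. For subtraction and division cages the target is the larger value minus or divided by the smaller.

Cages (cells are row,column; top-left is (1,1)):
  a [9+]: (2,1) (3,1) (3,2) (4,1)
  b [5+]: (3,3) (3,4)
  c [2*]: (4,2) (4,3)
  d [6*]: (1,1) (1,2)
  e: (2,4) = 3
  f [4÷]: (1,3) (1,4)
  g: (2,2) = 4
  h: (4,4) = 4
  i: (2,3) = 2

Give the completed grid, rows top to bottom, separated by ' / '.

Cage g is a single given cell, which forces (2,2) = 4.
I is a freebie, so (2,3) = 2.
E is a freebie; hence (2,4) = 3.
Column 3 now contains 2, leaving (4,3) = 1.
Cage h is a single given cell, so (4,4) = 4.
1 is placed in column 3, which forces (1,3) = 4.
Column 4 now contains 4; hence (1,4) = 1.
3 is placed in row 2; hence (2,1) = 1.
4 is placed in column 3, which forces (3,3) = 3.
1 is placed in column 4, so (3,4) = 2.
Row 4 now contains 1, leaving (4,2) = 2.
Cage d needs two cells with product 6; hence (1,1) = 2.
Column 2 now contains 2; hence (1,2) = 3.
Row 3 now contains 2, so (3,1) = 4.
Row 3 now contains 2; hence (3,2) = 1.
Row 4 already has 2, leaving (4,1) = 3.

2 3 4 1 / 1 4 2 3 / 4 1 3 2 / 3 2 1 4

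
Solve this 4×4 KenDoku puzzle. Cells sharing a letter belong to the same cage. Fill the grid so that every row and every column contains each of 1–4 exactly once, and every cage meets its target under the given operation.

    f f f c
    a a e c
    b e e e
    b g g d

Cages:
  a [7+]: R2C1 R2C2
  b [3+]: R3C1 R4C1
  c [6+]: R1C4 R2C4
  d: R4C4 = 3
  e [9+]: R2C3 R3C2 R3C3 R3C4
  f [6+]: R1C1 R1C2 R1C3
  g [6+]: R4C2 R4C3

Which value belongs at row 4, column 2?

2

Cage d is given, so R4C4 = 3.
In row 1, 4 can only go at R1C4, so R1C4 = 4.
4 is placed in column 4, leaving R2C4 = 2.
Column 4 now contains 2, so R3C4 = 1.
1 is placed in row 3, leaving R3C1 = 2.
The two cells of cage b must have sum 3; hence R4C1 = 1.
Column 1 now contains 1; hence R1C1 = 3.
Column 1 now contains 3, leaving R2C1 = 4.
4 is placed in row 2, which forces R2C2 = 3.
Cage e needs sum 9, leaving R2C3 = 1.
Column 2 already has 3; hence R3C2 = 4.
4 is placed in row 3, which forces R3C3 = 3.
Column 2 already has 4, leaving R4C2 = 2.
2 is placed in row 4; hence R4C3 = 4.
Column 2 already has 2, so R1C2 = 1.
Column 3 now contains 1, which forces R1C3 = 2.
Completed grid: 3 1 2 4 / 4 3 1 2 / 2 4 3 1 / 1 2 4 3.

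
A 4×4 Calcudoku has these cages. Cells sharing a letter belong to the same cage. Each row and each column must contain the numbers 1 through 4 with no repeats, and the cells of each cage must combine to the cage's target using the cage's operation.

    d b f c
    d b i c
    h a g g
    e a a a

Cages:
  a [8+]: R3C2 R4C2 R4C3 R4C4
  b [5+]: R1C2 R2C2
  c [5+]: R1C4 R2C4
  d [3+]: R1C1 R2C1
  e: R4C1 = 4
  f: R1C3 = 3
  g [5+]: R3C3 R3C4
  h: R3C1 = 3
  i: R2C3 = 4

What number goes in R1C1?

1

Cage f is given, so R1C3 = 3.
I is a freebie, so R2C3 = 4.
H is a freebie, which forces R3C1 = 3.
E is a freebie; hence R4C1 = 4.
Cage a needs sum 8; hence R3C2 = 2.
Cage g's pair has sum 5, which forces R3C3 = 1.
Cage g needs two cells with sum 5, leaving R3C4 = 4.
1 is placed in column 3, leaving R4C3 = 2.
Column 2 now contains 2; hence R1C2 = 4.
Column 4 now contains 4, leaving R1C4 = 2.
Cage b's pair has sum 5, leaving R2C2 = 1.
Cage c needs two cells with sum 5, so R2C4 = 3.
Column 2 now contains 1, so R4C2 = 3.
3 is placed in column 4; hence R4C4 = 1.
2 is placed in row 1, leaving R1C1 = 1.
1 is placed in row 2; hence R2C1 = 2.
The full grid is 1 4 3 2 / 2 1 4 3 / 3 2 1 4 / 4 3 2 1.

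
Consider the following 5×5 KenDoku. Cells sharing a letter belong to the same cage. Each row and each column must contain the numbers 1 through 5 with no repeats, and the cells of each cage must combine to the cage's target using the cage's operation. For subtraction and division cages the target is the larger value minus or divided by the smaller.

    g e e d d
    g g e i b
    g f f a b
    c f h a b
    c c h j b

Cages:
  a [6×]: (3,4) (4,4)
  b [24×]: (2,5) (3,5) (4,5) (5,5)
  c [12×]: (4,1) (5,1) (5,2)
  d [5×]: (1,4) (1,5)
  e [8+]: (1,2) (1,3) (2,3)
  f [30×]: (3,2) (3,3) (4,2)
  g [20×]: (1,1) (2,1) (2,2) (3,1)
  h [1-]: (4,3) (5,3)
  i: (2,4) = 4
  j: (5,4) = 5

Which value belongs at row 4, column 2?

I is a freebie, which forces (2,4) = 4.
Cage j is given; hence (5,4) = 5.
Column 4 already has 5, so (1,4) = 1.
The two cells of cage d must have product 5; hence (1,5) = 5.
Row 2 needs a 5, and only (2,1) is open for it.
5 is placed in column 1, which forces (3,1) = 1.
The only place for 4 in row 3 is (3,5).
Column 2 needs a 4, and only (1,2) is open for it.
Row 1 already has 4; hence (1,1) = 2.
Cage e has sum 8, leaving (1,3) = 3.
Cage g has product 20, which forces (2,2) = 2.
The 3 cells of cage e must have sum 8, so (2,3) = 1.
1 is placed in row 2, so (2,5) = 3.
2 is placed in column 2, leaving (5,2) = 1.
1 is placed in row 5, which forces (5,5) = 2.
Cage f needs product 30, leaving (3,3) = 2.
Row 3 now contains 2, leaving (3,4) = 3.
Cage h needs two cells with difference 1; hence (4,3) = 5.
Column 4 now contains 3; hence (4,4) = 2.
Column 5 already has 2, so (4,5) = 1.
Row 5 now contains 2, which forces (5,3) = 4.
Row 3 now contains 3, leaving (3,2) = 5.
The 3 cells of cage c must have product 12; hence (4,1) = 4.
Row 4 already has 5, which forces (4,2) = 3.
4 is placed in row 5, leaving (5,1) = 3.
The full grid is 2 4 3 1 5 / 5 2 1 4 3 / 1 5 2 3 4 / 4 3 5 2 1 / 3 1 4 5 2.

3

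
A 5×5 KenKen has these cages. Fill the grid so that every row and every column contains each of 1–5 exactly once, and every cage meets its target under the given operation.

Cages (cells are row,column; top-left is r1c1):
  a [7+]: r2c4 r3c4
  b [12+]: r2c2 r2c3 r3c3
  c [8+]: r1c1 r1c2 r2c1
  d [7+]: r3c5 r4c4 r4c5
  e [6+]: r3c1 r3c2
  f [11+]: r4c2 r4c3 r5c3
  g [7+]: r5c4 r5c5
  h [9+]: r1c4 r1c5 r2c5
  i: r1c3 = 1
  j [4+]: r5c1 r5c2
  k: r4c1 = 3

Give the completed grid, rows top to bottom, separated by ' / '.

Cage i is a single given cell; hence r1c3 = 1.
K is a freebie, so r4c1 = 3.
Column 1 already has 3, leaving r5c1 = 1.
Row 5 already has 1, leaving r5c2 = 3.
Cage c needs sum 8, so r1c1 = 4.
Cage c needs sum 8; hence r1c2 = 2.
The 3 cells of cage c must have sum 8, leaving r2c1 = 2.
2 is placed in column 1, so r3c1 = 5.
The 3 cells of cage h must have sum 9, so r2c5 = 1.
Cage e's pair has sum 6, leaving r3c2 = 1.
The 3 cells of cage d must have sum 7, so r4c4 = 1.
In row 5, 4 can only go at r5c3, so r5c3 = 4.
The 3 cells of cage b must have sum 12; hence r2c2 = 4.
Cage b needs sum 12; hence r2c3 = 5.
Row 2 already has 5, leaving r2c4 = 3.
Column 3 now contains 4; hence r3c3 = 3.
Cage f has sum 11, so r4c2 = 5.
Cage f has sum 11; hence r4c3 = 2.
Row 4 already has 2; hence r4c5 = 4.
3 is placed in column 4, which forces r1c4 = 5.
Cage h needs sum 9, which forces r1c5 = 3.
The two cells of cage a must have sum 7, which forces r3c4 = 4.
Column 5 already has 4, leaving r3c5 = 2.
Column 4 already has 5; hence r5c4 = 2.
Column 5 already has 2; hence r5c5 = 5.

4 2 1 5 3 / 2 4 5 3 1 / 5 1 3 4 2 / 3 5 2 1 4 / 1 3 4 2 5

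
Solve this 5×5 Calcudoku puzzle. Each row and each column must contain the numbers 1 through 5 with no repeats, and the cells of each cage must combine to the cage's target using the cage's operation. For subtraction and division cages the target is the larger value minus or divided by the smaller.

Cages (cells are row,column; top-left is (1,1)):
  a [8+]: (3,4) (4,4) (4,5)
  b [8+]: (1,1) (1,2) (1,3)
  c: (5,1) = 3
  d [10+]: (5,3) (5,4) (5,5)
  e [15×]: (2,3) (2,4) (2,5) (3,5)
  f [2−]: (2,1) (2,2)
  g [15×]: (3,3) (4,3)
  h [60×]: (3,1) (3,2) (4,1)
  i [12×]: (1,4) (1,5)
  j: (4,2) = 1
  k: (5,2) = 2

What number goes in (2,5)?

3

Cage e needs product 15, so (3,5) = 1.
Cage j is a single given cell; hence (4,2) = 1.
Cage c is a single given cell, leaving (5,1) = 3.
Cage k is a single given cell, so (5,2) = 2.
The 3 cells of cage h must have product 60, leaving (3,2) = 3.
3 is placed in row 3, leaving (3,3) = 5.
3 is placed in row 3, so (3,4) = 2.
5 is placed in column 3; hence (4,3) = 3.
Column 4 already has 2, leaving (4,4) = 4.
3 is placed in row 4, which forces (4,5) = 2.
Cage b has sum 8, so (1,2) = 5.
Column 4 now contains 4, so (1,4) = 3.
Cage i's pair has product 12, leaving (1,5) = 4.
Cage f's pair has difference 2, leaving (2,1) = 2.
Column 2 already has 3, which forces (2,2) = 4.
Column 3 already has 3, leaving (2,3) = 1.
Column 4 already has 3, leaving (2,4) = 5.
Row 2 now contains 5, which forces (2,5) = 3.
5 is placed in row 3, which forces (3,1) = 4.
Row 4 already has 4, leaving (4,1) = 5.
1 is placed in column 3, so (5,3) = 4.
5 is placed in column 4, leaving (5,4) = 1.
Column 5 already has 4; hence (5,5) = 5.
Column 1 already has 2, leaving (1,1) = 1.
1 is placed in column 3, which forces (1,3) = 2.
The full grid is 1 5 2 3 4 / 2 4 1 5 3 / 4 3 5 2 1 / 5 1 3 4 2 / 3 2 4 1 5.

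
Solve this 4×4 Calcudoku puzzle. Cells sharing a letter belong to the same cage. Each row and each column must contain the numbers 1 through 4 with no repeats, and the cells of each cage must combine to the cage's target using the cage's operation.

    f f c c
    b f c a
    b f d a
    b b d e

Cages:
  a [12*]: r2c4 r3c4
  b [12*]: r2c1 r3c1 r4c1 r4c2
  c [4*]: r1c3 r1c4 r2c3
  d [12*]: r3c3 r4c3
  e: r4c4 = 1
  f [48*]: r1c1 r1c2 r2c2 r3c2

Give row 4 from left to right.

3 2 4 1

Cage e is given, so r4c4 = 1.
The 3 cells of cage c must have product 4, which forces r1c3 = 1.
Column 4 now contains 1, which forces r1c4 = 2.
The 3 cells of cage c must have product 4, leaving r2c3 = 2.
Cage b needs product 12; hence r4c1 = 3.
Row 4 already has 1, which forces r4c2 = 2.
Row 4 now contains 3; hence r4c3 = 4.
Row 1 now contains 2, so r1c1 = 4.
The 4 cells of cage f must have product 48, so r1c2 = 3.
Row 2 already has 2, leaving r2c1 = 1.
1 is placed in row 2; hence r2c2 = 4.
4 is placed in row 2, leaving r2c4 = 3.
Cage b needs product 12; hence r3c1 = 2.
Column 2 already has 4, which forces r3c2 = 1.
4 is placed in column 3; hence r3c3 = 3.
Column 4 already has 3; hence r3c4 = 4.
Completed grid: 4 3 1 2 / 1 4 2 3 / 2 1 3 4 / 3 2 4 1.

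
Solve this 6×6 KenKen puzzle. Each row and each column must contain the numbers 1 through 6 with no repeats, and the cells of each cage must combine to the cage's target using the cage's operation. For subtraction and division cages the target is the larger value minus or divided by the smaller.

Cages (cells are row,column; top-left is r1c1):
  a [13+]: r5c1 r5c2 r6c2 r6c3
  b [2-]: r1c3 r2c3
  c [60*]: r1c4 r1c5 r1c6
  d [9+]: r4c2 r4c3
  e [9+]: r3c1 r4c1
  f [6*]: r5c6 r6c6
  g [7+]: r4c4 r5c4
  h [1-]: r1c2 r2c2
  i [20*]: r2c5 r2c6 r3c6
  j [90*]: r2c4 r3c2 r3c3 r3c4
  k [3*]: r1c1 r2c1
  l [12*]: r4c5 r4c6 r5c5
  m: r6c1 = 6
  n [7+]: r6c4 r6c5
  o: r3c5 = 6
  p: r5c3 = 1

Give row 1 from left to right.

Cage o is a single given cell, leaving r3c5 = 6.
Cage p is a single given cell, so r5c3 = 1.
M is a freebie; hence r6c1 = 6.
In column 1, 2 can only go at r5c1, so r5c1 = 2.
The only place for 2 in row 4 is r4c4.
Cage g needs two cells with sum 7, leaving r5c4 = 5.
Cage j needs product 90, which forces r2c4 = 6.
In row 3, 2 can only go at r3c6, so r3c6 = 2.
The 3 cells of cage i must have product 20, which forces r2c5 = 2.
Cage i needs product 20; hence r2c6 = 5.
Cage f's pair has product 6, which forces r5c6 = 6.
2 is placed in column 6, which forces r6c6 = 1.
Cage c has product 60, which forces r1c5 = 5.
Cage l has product 12, so r4c5 = 1.
The two cells of cage b must have difference 2; hence r2c3 = 4.
Row 1 needs a 1, and only r1c1 is open for it.
Column 1 now contains 1, which forces r2c1 = 3.
Row 2 now contains 3; hence r2c2 = 1.
Cage h needs two cells with difference 1, so r1c2 = 2.
Row 1 already has 2, so r1c3 = 6.
Cage j has product 90, which forces r3c4 = 1.
Column 2 already has 2, which forces r6c2 = 5.
5 is placed in column 2; hence r3c2 = 3.
Cage j has product 90; hence r3c3 = 5.
Column 3 already has 5, leaving r4c3 = 3.
3 is placed in row 4, so r4c6 = 4.
Column 2 now contains 3; hence r5c2 = 4.
4 is placed in row 5; hence r5c5 = 3.
3 is placed in column 3; hence r6c3 = 2.
3 is placed in column 5, leaving r6c5 = 4.
Cage c needs product 60; hence r1c4 = 4.
Column 6 now contains 4, so r1c6 = 3.
5 is placed in row 3; hence r3c1 = 4.
Row 4 already has 4; hence r4c1 = 5.
Row 4 already has 4, so r4c2 = 6.
Row 6 now contains 4, which forces r6c4 = 3.
Filled in: 1 2 6 4 5 3 / 3 1 4 6 2 5 / 4 3 5 1 6 2 / 5 6 3 2 1 4 / 2 4 1 5 3 6 / 6 5 2 3 4 1.

1 2 6 4 5 3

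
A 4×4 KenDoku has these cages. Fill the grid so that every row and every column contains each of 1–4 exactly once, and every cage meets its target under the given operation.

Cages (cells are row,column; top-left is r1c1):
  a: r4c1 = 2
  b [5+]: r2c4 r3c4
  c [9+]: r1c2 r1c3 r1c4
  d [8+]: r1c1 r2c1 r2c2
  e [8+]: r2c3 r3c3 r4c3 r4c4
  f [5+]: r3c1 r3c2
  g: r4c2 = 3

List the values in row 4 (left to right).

2 3 4 1

Cage a is a single given cell, which forces r4c1 = 2.
G is a freebie, which forces r4c2 = 3.
Row 4 now contains 2, which forces r4c4 = 1.
Row 4 already has 1; hence r4c3 = 4.
The only place for 1 in row 1 is r1c1.
Cage d has sum 8, which forces r2c1 = 3.
The 3 cells of cage d must have sum 8; hence r2c2 = 4.
Row 2 already has 3, leaving r2c4 = 2.
3 is placed in column 1, leaving r3c1 = 4.
2 is placed in column 4; hence r3c4 = 3.
Column 2 already has 4, which forces r1c2 = 2.
The 3 cells of cage c must have sum 9, so r1c3 = 3.
Column 4 now contains 3; hence r1c4 = 4.
2 is placed in row 2, so r2c3 = 1.
Cage f's pair has sum 5, so r3c2 = 1.
Cage e needs sum 8, so r3c3 = 2.
Completed grid: 1 2 3 4 / 3 4 1 2 / 4 1 2 3 / 2 3 4 1.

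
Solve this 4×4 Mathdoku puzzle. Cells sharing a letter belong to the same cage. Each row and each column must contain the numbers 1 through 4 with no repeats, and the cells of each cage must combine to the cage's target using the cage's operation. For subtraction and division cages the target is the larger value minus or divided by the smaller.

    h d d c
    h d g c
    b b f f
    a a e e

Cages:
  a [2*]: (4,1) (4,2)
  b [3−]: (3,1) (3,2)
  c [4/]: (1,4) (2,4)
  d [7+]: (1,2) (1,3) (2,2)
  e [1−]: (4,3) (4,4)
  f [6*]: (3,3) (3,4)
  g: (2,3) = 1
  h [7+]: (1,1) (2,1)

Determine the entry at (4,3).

4

Cage g is a single given cell, leaving (2,3) = 1.
Row 2 already has 1, leaving (2,4) = 4.
The two cells of cage h must have sum 7, leaving (1,1) = 4.
4 is placed in column 4, leaving (1,4) = 1.
4 is placed in row 2, which forces (2,1) = 3.
Row 2 now contains 3, which forces (2,2) = 2.
4 is placed in column 1, which forces (3,1) = 1.
Row 3 now contains 1, leaving (3,2) = 4.
1 is placed in column 1, leaving (4,1) = 2.
Column 2 already has 2; hence (4,2) = 1.
Row 4 already has 2; hence (4,4) = 3.
Row 1 now contains 1, which forces (1,2) = 3.
Cage d needs sum 7, which forces (1,3) = 2.
Cage f's pair has product 6, which forces (3,3) = 3.
3 is placed in column 4, so (3,4) = 2.
3 is placed in row 4, leaving (4,3) = 4.
The full grid is 4 3 2 1 / 3 2 1 4 / 1 4 3 2 / 2 1 4 3.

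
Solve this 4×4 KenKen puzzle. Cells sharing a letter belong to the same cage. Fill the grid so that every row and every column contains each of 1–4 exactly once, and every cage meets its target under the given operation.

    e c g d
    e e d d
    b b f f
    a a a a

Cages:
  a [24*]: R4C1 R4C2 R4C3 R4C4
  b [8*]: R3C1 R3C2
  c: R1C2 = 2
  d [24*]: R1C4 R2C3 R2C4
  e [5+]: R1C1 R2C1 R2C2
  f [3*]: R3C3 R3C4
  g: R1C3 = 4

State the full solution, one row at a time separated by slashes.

1 2 4 3 / 3 1 2 4 / 2 4 3 1 / 4 3 1 2

Cage c is given, leaving R1C2 = 2.
G is a freebie, so R1C3 = 4.
4 is placed in row 1, which forces R1C4 = 3.
Column 2 now contains 2, so R2C2 = 1.
Column 2 now contains 2; hence R3C2 = 4.
Column 4 already has 3, leaving R3C4 = 1.
Column 2 now contains 4; hence R4C2 = 3.
Row 1 already has 2, which forces R1C1 = 1.
Row 2 now contains 1, which forces R2C1 = 3.
Cage d has product 24, leaving R2C3 = 2.
Cage d has product 24; hence R2C4 = 4.
Row 3 now contains 4, which forces R3C1 = 2.
Row 3 already has 1, leaving R3C3 = 3.
Column 1 already has 2, so R4C1 = 4.
2 is placed in column 3, leaving R4C3 = 1.
4 is placed in column 4, leaving R4C4 = 2.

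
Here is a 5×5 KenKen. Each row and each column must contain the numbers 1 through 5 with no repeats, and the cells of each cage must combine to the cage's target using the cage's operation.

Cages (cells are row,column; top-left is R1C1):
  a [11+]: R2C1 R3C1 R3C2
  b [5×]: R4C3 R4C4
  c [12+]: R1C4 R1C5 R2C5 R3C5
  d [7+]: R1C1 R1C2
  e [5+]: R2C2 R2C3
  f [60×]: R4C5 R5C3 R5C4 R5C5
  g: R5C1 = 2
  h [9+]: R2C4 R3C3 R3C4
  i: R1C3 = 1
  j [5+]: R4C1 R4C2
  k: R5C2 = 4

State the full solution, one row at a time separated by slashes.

Cage i is a single given cell; hence R1C3 = 1.
1 is placed in column 3, which forces R4C3 = 5.
5 is placed in row 4, so R4C4 = 1.
Cage g is a single given cell, leaving R5C1 = 2.
K is a freebie, leaving R5C2 = 4.
4 is placed in row 5; hence R5C3 = 3.
Row 5 now contains 3, so R5C4 = 5.
Row 5 now contains 5, so R5C5 = 1.
The two cells of cage j must have sum 5, so R4C1 = 3.
Cage j's pair has sum 5, so R4C2 = 2.
Cage f needs product 60, so R4C5 = 4.
Cage d needs two cells with sum 7; hence R1C1 = 4.
2 is placed in column 2, so R1C2 = 3.
Cage c needs sum 12; hence R1C4 = 2.
Row 1 now contains 3; hence R1C5 = 5.
The 3 cells of cage a must have sum 11, leaving R2C1 = 5.
Column 2 now contains 3, so R2C2 = 1.
Cage a needs sum 11, so R3C1 = 1.
Cage a needs sum 11, leaving R3C2 = 5.
The two cells of cage e must have sum 5; hence R2C3 = 4.
4 is placed in row 2, leaving R2C4 = 3.
Row 2 already has 3, so R2C5 = 2.
Cage h has sum 9; hence R3C3 = 2.
3 is placed in column 4, so R3C4 = 4.
Column 5 already has 2, which forces R3C5 = 3.

4 3 1 2 5 / 5 1 4 3 2 / 1 5 2 4 3 / 3 2 5 1 4 / 2 4 3 5 1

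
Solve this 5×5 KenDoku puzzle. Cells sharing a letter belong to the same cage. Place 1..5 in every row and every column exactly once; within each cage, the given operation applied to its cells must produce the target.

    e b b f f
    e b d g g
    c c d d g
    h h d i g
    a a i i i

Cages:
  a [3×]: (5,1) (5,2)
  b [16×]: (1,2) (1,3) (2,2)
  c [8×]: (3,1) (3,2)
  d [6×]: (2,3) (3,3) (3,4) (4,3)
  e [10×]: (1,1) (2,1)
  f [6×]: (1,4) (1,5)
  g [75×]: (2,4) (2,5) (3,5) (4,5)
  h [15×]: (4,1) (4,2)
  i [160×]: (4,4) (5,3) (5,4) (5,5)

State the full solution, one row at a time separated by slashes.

5 1 4 3 2 / 2 4 1 5 3 / 4 2 3 1 5 / 3 5 2 4 1 / 1 3 5 2 4

Cage g has product 75, leaving (2,4) = 5.
Cage d has product 6, leaving (3,4) = 1.
The 4 cells of cage i must have product 160, which forces (4,4) = 4.
Column 4 now contains 5, which forces (5,4) = 2.
Cage e needs two cells with product 10, so (1,1) = 5.
Column 4 now contains 2; hence (1,4) = 3.
Cage f's pair has product 6, leaving (1,5) = 2.
Row 2 now contains 5, leaving (2,1) = 2.
Row 2 now contains 2, leaving (2,2) = 4.
Column 1 already has 2, leaving (3,1) = 4.
Column 2 now contains 4, leaving (3,2) = 2.
Row 3 already has 2, leaving (3,3) = 3.
Row 3 already has 3, so (3,5) = 5.
5 is placed in column 1; hence (4,1) = 3.
3 is placed in row 4, leaving (4,2) = 5.
3 is placed in row 4, so (4,5) = 1.
Column 1 now contains 3, so (5,1) = 1.
Row 5 already has 1, so (5,2) = 3.
5 is placed in column 5, which forces (5,5) = 4.
Column 2 now contains 4, which forces (1,2) = 1.
2 is placed in row 1, leaving (1,3) = 4.
Column 3 already has 3; hence (2,3) = 1.
Column 5 already has 1; hence (2,5) = 3.
1 is placed in row 4; hence (4,3) = 2.
Row 5 already has 4, which forces (5,3) = 5.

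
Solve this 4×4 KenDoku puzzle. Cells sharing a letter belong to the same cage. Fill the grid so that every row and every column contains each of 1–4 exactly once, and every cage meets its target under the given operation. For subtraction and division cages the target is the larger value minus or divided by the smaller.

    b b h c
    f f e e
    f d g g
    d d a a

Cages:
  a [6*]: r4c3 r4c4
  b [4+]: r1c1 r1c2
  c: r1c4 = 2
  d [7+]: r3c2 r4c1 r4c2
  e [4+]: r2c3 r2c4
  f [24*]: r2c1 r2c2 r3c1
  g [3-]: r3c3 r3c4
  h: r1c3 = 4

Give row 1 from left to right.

1 3 4 2

H is a freebie, leaving r1c3 = 4.
C is a freebie, leaving r1c4 = 2.
4 is placed in column 3, leaving r3c3 = 1.
Row 3 already has 1, leaving r3c4 = 4.
Column 4 now contains 2, so r4c4 = 3.
Column 3 now contains 1, which forces r2c3 = 3.
Column 4 already has 3, leaving r2c4 = 1.
The 3 cells of cage d must have sum 7, which forces r3c2 = 2.
3 is placed in row 4, leaving r4c3 = 2.
Cage f has product 24; hence r2c1 = 2.
Column 2 already has 2; hence r2c2 = 4.
2 is placed in row 3, leaving r3c1 = 3.
Column 2 already has 4; hence r4c2 = 1.
Column 1 already has 3; hence r1c1 = 1.
Column 2 now contains 1, which forces r1c2 = 3.
Row 4 now contains 1, so r4c1 = 4.
The full grid is 1 3 4 2 / 2 4 3 1 / 3 2 1 4 / 4 1 2 3.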